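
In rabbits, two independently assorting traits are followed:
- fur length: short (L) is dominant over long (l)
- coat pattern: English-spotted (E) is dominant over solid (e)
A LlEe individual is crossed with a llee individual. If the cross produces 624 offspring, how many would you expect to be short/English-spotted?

Dihybrid cross LlEe × llee — consider each gene separately:
fur length: Ll × ll → 2 Ll, 2 ll → 2 L_ : 2 ll (out of 4)
coat pattern: Ee × ee → 2 Ee, 2 ee → 2 E_ : 2 ee (out of 4)
Combine (counts out of 4 × 4 = 16): short/English-spotted (L_E_) = 2×2 = 4; short/solid (L_ee) = 2×2 = 4; long/English-spotted (llE_) = 2×2 = 4; long/solid (llee) = 2×2 = 4
Phenotype counts (out of 16): 4 short/English-spotted, 4 short/solid, 4 long/English-spotted, 4 long/solid
short/English-spotted: 4 out of 16 → fraction 1/4
Expected count = 1/4 × 624 = 156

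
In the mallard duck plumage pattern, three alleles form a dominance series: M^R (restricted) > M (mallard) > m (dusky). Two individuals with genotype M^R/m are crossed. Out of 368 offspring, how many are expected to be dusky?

Cross: M^R/m × M^R/m
Allele dominance: M^R > M > m
Offspring genotypes: 1 M^R/M^R, 2 M^R/m, 1 m/m
Phenotype counts: 3 restricted, 1 dusky
dusky: 1 out of 4 → fraction 1/4
Expected count = 1/4 × 368 = 92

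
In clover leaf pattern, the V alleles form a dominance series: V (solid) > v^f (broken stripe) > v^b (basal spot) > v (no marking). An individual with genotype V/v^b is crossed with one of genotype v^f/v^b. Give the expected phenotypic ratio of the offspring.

Cross: V/v^b × v^f/v^b
Allele dominance: V > v^f > v^b > v
Offspring genotypes: 1 V/v^f, 1 V/v^b, 1 v^f/v^b, 1 v^b/v^b
Phenotype counts: 2 solid, 1 broken stripe, 1 basal spot
Ratio: 2 solid : 1 broken stripe : 1 basal spot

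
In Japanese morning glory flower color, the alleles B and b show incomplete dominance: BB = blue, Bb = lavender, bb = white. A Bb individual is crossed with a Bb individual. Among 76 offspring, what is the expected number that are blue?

Punnett square for Bb × Bb:
Offspring genotypes: 1 BB, 2 Bb, 1 bb
Phenotype counts: 1 blue, 2 lavender, 1 white
blue: 1 out of 4 → fraction 1/4
Expected count = 1/4 × 76 = 19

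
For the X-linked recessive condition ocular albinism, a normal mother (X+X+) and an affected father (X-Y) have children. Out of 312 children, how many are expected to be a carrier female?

Cross: X+X+ × X-Y
Offspring: 2 X+X-, 2 X+Y
Probability of a carrier female: 2/4 = 1/2
Expected count = 1/2 × 312 = 156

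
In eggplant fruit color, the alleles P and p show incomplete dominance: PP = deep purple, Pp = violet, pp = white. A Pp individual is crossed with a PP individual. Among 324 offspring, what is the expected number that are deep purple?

Punnett square for Pp × PP:
Offspring genotypes: 2 PP, 2 Pp
Phenotype counts: 2 deep purple, 2 violet
deep purple: 2 out of 4 → fraction 1/2
Expected count = 1/2 × 324 = 162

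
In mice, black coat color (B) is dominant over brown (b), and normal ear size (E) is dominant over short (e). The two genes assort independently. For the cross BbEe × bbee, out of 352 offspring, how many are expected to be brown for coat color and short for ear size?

Dihybrid cross BbEe × bbee — consider each gene separately:
coat color: Bb × bb → 2 Bb, 2 bb → 2 B_ : 2 bb (out of 4)
ear size: Ee × ee → 2 Ee, 2 ee → 2 E_ : 2 ee (out of 4)
Looking for: brown (bb) and short (ee)
P(brown) = 2/4, P(short) = 2/4
P(both) = 2/4 × 2/4 = 4/16 = 1/4
Expected count = 1/4 × 352 = 88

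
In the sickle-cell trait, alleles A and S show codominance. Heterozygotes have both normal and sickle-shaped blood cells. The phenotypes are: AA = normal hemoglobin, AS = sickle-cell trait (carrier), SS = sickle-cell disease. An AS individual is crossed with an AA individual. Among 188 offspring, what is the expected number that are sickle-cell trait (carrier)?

Punnett square for AS × AA:
Offspring genotypes: 2 AA, 2 AS
Phenotype counts: 2 normal hemoglobin, 2 sickle-cell trait (carrier)
sickle-cell trait (carrier): 2 out of 4 → fraction 1/2
Expected count = 1/2 × 188 = 94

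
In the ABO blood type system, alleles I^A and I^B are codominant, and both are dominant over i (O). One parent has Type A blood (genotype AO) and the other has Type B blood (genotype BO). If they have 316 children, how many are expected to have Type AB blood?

Cross: AO × BO
Possible offspring genotypes: 1 AB, 1 AO, 1 BO, 1 OO
Blood type counts: 1 Type AB, 1 Type A, 1 Type B, 1 Type O
Probability of Type AB: 1/4
Expected count = 1/4 × 316 = 79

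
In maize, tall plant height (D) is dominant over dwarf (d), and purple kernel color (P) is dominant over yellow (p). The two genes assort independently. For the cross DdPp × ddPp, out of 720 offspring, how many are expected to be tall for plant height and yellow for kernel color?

Dihybrid cross DdPp × ddPp — consider each gene separately:
plant height: Dd × dd → 2 Dd, 2 dd → 2 D_ : 2 dd (out of 4)
kernel color: Pp × Pp → 1 PP, 2 Pp, 1 pp → 3 P_ : 1 pp (out of 4)
Looking for: tall (D_) and yellow (pp)
P(tall) = 2/4, P(yellow) = 1/4
P(both) = 2/4 × 1/4 = 2/16 = 1/8
Expected count = 1/8 × 720 = 90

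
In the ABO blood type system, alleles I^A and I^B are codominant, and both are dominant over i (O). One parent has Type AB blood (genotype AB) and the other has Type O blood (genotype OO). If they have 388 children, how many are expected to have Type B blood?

Cross: AB × OO
Possible offspring genotypes: 2 AO, 2 BO
Blood type counts: 2 Type A, 2 Type B
Probability of Type B: 2/4 = 1/2
Expected count = 1/2 × 388 = 194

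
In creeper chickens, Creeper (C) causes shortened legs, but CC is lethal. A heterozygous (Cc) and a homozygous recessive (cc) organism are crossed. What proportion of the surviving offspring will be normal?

Cross: Cc × cc
Punnett square offspring (before lethality): 2 Cc, 2 cc
No CC offspring are produced in this cross.
normal: 2 out of 4
Probability: 2/4 = 1/2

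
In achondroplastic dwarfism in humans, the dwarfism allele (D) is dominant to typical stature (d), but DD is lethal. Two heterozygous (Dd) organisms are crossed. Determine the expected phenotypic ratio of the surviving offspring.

Cross: Dd × Dd
Punnett square offspring (before lethality): 1 DD, 2 Dd, 1 dd
The DD genotype is lethal (embryos die); surviving offspring: 2 Dd, 1 dd
Ratio: 2 achondroplastic dwarf : 1 typical stature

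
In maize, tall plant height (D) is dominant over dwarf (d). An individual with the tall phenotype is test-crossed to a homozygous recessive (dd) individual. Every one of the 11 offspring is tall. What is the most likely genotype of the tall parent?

Test cross: ? × dd
All offspring are tall.
If the unknown parent were heterozygous (Dd), about half of 11 offspring would be dwarf; none are. The unknown parent is most likely homozygous dominant (DD).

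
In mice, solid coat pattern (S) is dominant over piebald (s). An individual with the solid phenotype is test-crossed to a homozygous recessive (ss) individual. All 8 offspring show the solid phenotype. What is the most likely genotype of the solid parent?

Test cross: ? × ss
All offspring are solid.
If the unknown parent were heterozygous (Ss), about half of 8 offspring would be piebald; none are. The unknown parent is most likely homozygous dominant (SS).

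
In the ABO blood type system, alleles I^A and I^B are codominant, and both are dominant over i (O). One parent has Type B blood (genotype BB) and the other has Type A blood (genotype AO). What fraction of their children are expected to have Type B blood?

Cross: BB × AO
Possible offspring genotypes: 2 AB, 2 BO
Blood type counts: 2 Type AB, 2 Type B
Probability of Type B: 2/4 = 1/2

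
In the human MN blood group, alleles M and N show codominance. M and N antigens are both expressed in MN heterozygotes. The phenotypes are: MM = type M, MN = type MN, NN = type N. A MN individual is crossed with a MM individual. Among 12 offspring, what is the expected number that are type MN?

Punnett square for MN × MM:
Offspring genotypes: 2 MM, 2 MN
Phenotype counts: 2 type M, 2 type MN
type MN: 2 out of 4 → fraction 1/2
Expected count = 1/2 × 12 = 6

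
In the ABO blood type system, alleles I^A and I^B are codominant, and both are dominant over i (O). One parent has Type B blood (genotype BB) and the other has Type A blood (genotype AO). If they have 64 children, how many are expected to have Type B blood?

Cross: BB × AO
Possible offspring genotypes: 2 AB, 2 BO
Blood type counts: 2 Type AB, 2 Type B
Probability of Type B: 2/4 = 1/2
Expected count = 1/2 × 64 = 32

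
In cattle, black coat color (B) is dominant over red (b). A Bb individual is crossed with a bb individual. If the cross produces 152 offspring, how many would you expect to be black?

Punnett square for Bb × bb:
Offspring genotypes: 2 Bb, 2 bb
black: 2, red: 2
black: 2 out of 4 → fraction 1/2
Expected count = 1/2 × 152 = 76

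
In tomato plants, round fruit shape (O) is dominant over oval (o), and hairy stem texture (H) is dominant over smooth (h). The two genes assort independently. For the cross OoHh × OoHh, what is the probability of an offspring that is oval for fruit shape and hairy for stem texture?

Dihybrid cross OoHh × OoHh — consider each gene separately:
fruit shape: Oo × Oo → 1 OO, 2 Oo, 1 oo → 3 O_ : 1 oo (out of 4)
stem texture: Hh × Hh → 1 HH, 2 Hh, 1 hh → 3 H_ : 1 hh (out of 4)
Looking for: oval (oo) and hairy (H_)
P(oval) = 1/4, P(hairy) = 3/4
P(both) = 1/4 × 3/4 = 3/16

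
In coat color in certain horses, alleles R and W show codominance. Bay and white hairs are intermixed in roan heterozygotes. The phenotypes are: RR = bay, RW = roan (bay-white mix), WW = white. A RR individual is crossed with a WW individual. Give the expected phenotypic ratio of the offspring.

Punnett square for RR × WW:
Offspring genotypes: 4 RW
Phenotype counts: 4 roan (bay-white mix)
Ratio: all roan (bay-white mix)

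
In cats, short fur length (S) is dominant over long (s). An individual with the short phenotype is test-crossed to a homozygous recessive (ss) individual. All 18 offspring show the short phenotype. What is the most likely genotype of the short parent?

Test cross: ? × ss
All offspring are short.
If the unknown parent were heterozygous (Ss), about half of 18 offspring would be long; none are. The unknown parent is most likely homozygous dominant (SS).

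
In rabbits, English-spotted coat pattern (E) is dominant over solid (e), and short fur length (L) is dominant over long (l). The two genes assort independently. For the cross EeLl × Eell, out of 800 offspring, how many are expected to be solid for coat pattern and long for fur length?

Dihybrid cross EeLl × Eell — consider each gene separately:
coat pattern: Ee × Ee → 1 EE, 2 Ee, 1 ee → 3 E_ : 1 ee (out of 4)
fur length: Ll × ll → 2 Ll, 2 ll → 2 L_ : 2 ll (out of 4)
Looking for: solid (ee) and long (ll)
P(solid) = 1/4, P(long) = 2/4
P(both) = 1/4 × 2/4 = 2/16 = 1/8
Expected count = 1/8 × 800 = 100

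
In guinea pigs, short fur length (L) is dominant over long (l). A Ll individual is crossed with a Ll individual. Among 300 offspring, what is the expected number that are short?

Punnett square for Ll × Ll:
Offspring genotypes: 1 LL, 2 Ll, 1 ll
short: 3, long: 1
short: 3 out of 4 → fraction 3/4
Expected count = 3/4 × 300 = 225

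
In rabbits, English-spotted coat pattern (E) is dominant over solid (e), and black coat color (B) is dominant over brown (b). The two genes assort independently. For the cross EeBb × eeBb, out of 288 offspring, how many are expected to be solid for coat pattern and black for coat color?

Dihybrid cross EeBb × eeBb — consider each gene separately:
coat pattern: Ee × ee → 2 Ee, 2 ee → 2 E_ : 2 ee (out of 4)
coat color: Bb × Bb → 1 BB, 2 Bb, 1 bb → 3 B_ : 1 bb (out of 4)
Looking for: solid (ee) and black (B_)
P(solid) = 2/4, P(black) = 3/4
P(both) = 2/4 × 3/4 = 6/16 = 3/8
Expected count = 3/8 × 288 = 108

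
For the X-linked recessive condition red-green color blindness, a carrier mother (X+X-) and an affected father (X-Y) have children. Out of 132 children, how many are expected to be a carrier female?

Cross: X+X- × X-Y
Offspring: 1 X+X-, 1 X+Y, 1 X-X-, 1 X-Y
Probability of a carrier female: 1/4
Expected count = 1/4 × 132 = 33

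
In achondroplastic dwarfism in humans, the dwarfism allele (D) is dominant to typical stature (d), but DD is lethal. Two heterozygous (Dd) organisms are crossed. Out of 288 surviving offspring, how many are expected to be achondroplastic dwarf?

Cross: Dd × Dd
Punnett square offspring (before lethality): 1 DD, 2 Dd, 1 dd
The DD genotype is lethal (embryos die); surviving offspring: 2 Dd, 1 dd
achondroplastic dwarf: 2 out of 3 → fraction 2/3
Expected count = 2/3 × 288 = 192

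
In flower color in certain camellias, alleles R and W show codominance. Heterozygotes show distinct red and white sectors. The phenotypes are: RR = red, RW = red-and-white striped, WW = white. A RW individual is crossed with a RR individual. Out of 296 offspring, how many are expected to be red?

Punnett square for RW × RR:
Offspring genotypes: 2 RR, 2 RW
Phenotype counts: 2 red, 2 red-and-white striped
red: 2 out of 4 → fraction 1/2
Expected count = 1/2 × 296 = 148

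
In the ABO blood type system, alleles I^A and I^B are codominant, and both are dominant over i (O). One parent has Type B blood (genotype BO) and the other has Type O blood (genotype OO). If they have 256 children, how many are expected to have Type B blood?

Cross: BO × OO
Possible offspring genotypes: 2 BO, 2 OO
Blood type counts: 2 Type B, 2 Type O
Probability of Type B: 2/4 = 1/2
Expected count = 1/2 × 256 = 128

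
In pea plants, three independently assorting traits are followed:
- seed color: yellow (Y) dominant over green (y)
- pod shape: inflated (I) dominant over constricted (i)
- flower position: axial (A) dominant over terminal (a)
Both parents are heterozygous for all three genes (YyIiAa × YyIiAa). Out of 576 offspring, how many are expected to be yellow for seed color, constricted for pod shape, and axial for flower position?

Trihybrid cross: YyIiAa × YyIiAa
Each trait segregates independently with a 3:1 phenotypic ratio, so each gene contributes 3/4 (dominant) or 1/4 (recessive).
Target: yellow (seed color), constricted (pod shape), axial (flower position)
Probability = product of independent per-trait probabilities
= 3/4 × 1/4 × 3/4 = 9/64
Expected count = 9/64 × 576 = 81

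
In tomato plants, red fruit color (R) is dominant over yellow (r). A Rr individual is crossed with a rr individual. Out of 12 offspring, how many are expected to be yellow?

Punnett square for Rr × rr:
Offspring genotypes: 2 Rr, 2 rr
red: 2, yellow: 2
yellow: 2 out of 4 → fraction 1/2
Expected count = 1/2 × 12 = 6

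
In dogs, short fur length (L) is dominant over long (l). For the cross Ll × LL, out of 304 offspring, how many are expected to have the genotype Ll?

Punnett square for Ll × LL:
Offspring genotypes: 2 LL, 2 Ll
Total offspring: 4
Count with target: 2
Probability: 2/4 = 1/2
Expected count = 1/2 × 304 = 152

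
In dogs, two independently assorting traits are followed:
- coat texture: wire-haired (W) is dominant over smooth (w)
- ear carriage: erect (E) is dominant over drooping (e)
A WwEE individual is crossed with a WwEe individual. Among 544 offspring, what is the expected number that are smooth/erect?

Dihybrid cross WwEE × WwEe — consider each gene separately:
coat texture: Ww × Ww → 1 WW, 2 Ww, 1 ww → 3 W_ : 1 ww (out of 4)
ear carriage: EE × Ee → 2 EE, 2 Ee → 4 E_ (out of 4)
Combine (counts out of 4 × 4 = 16): wire-haired/erect (W_E_) = 3×4 = 12; smooth/erect (wwE_) = 1×4 = 4
Phenotype counts (out of 16): 12 wire-haired/erect, 4 smooth/erect
smooth/erect: 4 out of 16 → fraction 1/4
Expected count = 1/4 × 544 = 136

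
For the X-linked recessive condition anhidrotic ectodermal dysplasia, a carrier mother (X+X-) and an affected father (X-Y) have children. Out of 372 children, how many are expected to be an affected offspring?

Cross: X+X- × X-Y
Offspring: 1 X+X-, 1 X+Y, 1 X-X-, 1 X-Y
Probability of an affected offspring: 2/4 = 1/2
Expected count = 1/2 × 372 = 186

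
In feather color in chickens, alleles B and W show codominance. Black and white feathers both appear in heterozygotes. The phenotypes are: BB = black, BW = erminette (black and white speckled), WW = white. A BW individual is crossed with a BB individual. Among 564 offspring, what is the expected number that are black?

Punnett square for BW × BB:
Offspring genotypes: 2 BB, 2 BW
Phenotype counts: 2 black, 2 erminette (black and white speckled)
black: 2 out of 4 → fraction 1/2
Expected count = 1/2 × 564 = 282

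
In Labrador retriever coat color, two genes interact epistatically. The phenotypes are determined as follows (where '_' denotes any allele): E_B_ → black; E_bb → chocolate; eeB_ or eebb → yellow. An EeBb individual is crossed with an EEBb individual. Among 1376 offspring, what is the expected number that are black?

Cross: EeBb × EEBb — consider each gene separately:
E gene: Ee × EE → 2 EE, 2 Ee → 4 E_ (out of 4)
B gene: Bb × Bb → 1 BB, 2 Bb, 1 bb → 3 B_ : 1 bb (out of 4)
Genotype classes (out of 4 × 4 = 16): E_B_ = 4×3 = 12; E_bb = 4×1 = 4
Apply the phenotype rules: E_B_ (12) → black; E_bb (4) → chocolate
Phenotype counts (out of 16): 12 black, 4 chocolate
black: 12 out of 16 → fraction 3/4
Expected count = 3/4 × 1376 = 1032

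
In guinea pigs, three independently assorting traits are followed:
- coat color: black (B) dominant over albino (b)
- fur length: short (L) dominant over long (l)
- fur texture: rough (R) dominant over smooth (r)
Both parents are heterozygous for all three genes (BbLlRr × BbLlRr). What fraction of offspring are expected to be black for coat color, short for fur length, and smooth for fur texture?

Trihybrid cross: BbLlRr × BbLlRr
Each trait segregates independently with a 3:1 phenotypic ratio, so each gene contributes 3/4 (dominant) or 1/4 (recessive).
Target: black (coat color), short (fur length), smooth (fur texture)
Probability = product of independent per-trait probabilities
= 3/4 × 3/4 × 1/4 = 9/64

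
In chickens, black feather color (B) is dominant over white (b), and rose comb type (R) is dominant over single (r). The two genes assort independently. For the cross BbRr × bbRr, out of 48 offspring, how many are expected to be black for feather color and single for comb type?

Dihybrid cross BbRr × bbRr — consider each gene separately:
feather color: Bb × bb → 2 Bb, 2 bb → 2 B_ : 2 bb (out of 4)
comb type: Rr × Rr → 1 RR, 2 Rr, 1 rr → 3 R_ : 1 rr (out of 4)
Looking for: black (B_) and single (rr)
P(black) = 2/4, P(single) = 1/4
P(both) = 2/4 × 1/4 = 2/16 = 1/8
Expected count = 1/8 × 48 = 6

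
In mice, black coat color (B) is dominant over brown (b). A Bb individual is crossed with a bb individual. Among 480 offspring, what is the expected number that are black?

Punnett square for Bb × bb:
Offspring genotypes: 2 Bb, 2 bb
black: 2, brown: 2
black: 2 out of 4 → fraction 1/2
Expected count = 1/2 × 480 = 240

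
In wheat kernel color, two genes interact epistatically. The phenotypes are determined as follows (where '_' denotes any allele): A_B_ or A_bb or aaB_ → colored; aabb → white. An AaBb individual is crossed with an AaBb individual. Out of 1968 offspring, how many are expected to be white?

Cross: AaBb × AaBb — consider each gene separately:
A gene: Aa × Aa → 1 AA, 2 Aa, 1 aa → 3 A_ : 1 aa (out of 4)
B gene: Bb × Bb → 1 BB, 2 Bb, 1 bb → 3 B_ : 1 bb (out of 4)
Genotype classes (out of 4 × 4 = 16): A_B_ = 3×3 = 9; A_bb = 3×1 = 3; aaB_ = 1×3 = 3; aabb = 1×1 = 1
Apply the phenotype rules: A_B_ (9) + A_bb (3) + aaB_ (3) → colored; aabb (1) → white
Phenotype counts (out of 16): 15 colored, 1 white
white: 1 out of 16 → fraction 1/16
Expected count = 1/16 × 1968 = 123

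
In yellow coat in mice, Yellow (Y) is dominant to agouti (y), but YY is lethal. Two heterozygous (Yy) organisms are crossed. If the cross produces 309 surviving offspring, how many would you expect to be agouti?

Cross: Yy × Yy
Punnett square offspring (before lethality): 1 YY, 2 Yy, 1 yy
The YY genotype is lethal (embryos die); surviving offspring: 2 Yy, 1 yy
agouti: 1 out of 3 → fraction 1/3
Expected count = 1/3 × 309 = 103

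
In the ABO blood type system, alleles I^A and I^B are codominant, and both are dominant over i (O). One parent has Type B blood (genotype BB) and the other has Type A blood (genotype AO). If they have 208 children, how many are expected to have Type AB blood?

Cross: BB × AO
Possible offspring genotypes: 2 AB, 2 BO
Blood type counts: 2 Type AB, 2 Type B
Probability of Type AB: 2/4 = 1/2
Expected count = 1/2 × 208 = 104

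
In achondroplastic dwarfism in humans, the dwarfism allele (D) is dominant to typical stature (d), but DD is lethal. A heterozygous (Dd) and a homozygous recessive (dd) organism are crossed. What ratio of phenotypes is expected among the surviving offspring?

Cross: Dd × dd
Punnett square offspring (before lethality): 2 Dd, 2 dd
No DD offspring are produced in this cross.
Ratio: 1 achondroplastic dwarf : 1 typical stature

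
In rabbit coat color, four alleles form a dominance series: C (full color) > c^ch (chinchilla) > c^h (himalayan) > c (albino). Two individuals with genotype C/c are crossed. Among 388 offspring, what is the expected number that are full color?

Cross: C/c × C/c
Allele dominance: C > c^ch > c^h > c
Offspring genotypes: 1 C/C, 2 C/c, 1 c/c
Phenotype counts: 3 full color, 1 albino
full color: 3 out of 4 → fraction 3/4
Expected count = 3/4 × 388 = 291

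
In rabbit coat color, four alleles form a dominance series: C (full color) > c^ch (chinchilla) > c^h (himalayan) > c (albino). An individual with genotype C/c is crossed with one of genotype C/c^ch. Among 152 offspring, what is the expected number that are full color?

Cross: C/c × C/c^ch
Allele dominance: C > c^ch > c^h > c
Offspring genotypes: 1 C/C, 1 C/c^ch, 1 C/c, 1 c^ch/c
Phenotype counts: 3 full color, 1 chinchilla
full color: 3 out of 4 → fraction 3/4
Expected count = 3/4 × 152 = 114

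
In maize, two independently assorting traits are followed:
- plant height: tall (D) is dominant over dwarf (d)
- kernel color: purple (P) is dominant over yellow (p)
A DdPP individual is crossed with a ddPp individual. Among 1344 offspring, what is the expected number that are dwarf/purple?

Dihybrid cross DdPP × ddPp — consider each gene separately:
plant height: Dd × dd → 2 Dd, 2 dd → 2 D_ : 2 dd (out of 4)
kernel color: PP × Pp → 2 PP, 2 Pp → 4 P_ (out of 4)
Combine (counts out of 4 × 4 = 16): tall/purple (D_P_) = 2×4 = 8; dwarf/purple (ddP_) = 2×4 = 8
Phenotype counts (out of 16): 8 tall/purple, 8 dwarf/purple
dwarf/purple: 8 out of 16 → fraction 1/2
Expected count = 1/2 × 1344 = 672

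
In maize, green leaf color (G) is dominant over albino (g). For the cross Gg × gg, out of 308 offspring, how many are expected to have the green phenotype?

Punnett square for Gg × gg:
Offspring genotypes: 2 Gg, 2 gg
Total offspring: 4
Count with target: 2
Probability: 2/4 = 1/2
Expected count = 1/2 × 308 = 154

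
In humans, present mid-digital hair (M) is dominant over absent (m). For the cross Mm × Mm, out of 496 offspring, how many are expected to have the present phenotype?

Punnett square for Mm × Mm:
Offspring genotypes: 1 MM, 2 Mm, 1 mm
Total offspring: 4
Count with target: 3
Probability: 3/4
Expected count = 3/4 × 496 = 372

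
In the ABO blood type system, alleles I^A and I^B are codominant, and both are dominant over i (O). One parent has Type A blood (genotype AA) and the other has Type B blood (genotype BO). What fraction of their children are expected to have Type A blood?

Cross: AA × BO
Possible offspring genotypes: 2 AB, 2 AO
Blood type counts: 2 Type AB, 2 Type A
Probability of Type A: 2/4 = 1/2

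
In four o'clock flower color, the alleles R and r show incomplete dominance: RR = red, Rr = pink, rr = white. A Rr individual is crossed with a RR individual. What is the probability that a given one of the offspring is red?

Punnett square for Rr × RR:
Offspring genotypes: 2 RR, 2 Rr
Phenotype counts: 2 red, 2 pink
red: 2 out of 4
Probability: 2/4 = 1/2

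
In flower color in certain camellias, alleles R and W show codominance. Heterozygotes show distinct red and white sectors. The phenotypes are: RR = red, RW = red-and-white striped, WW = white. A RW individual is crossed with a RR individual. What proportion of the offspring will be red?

Punnett square for RW × RR:
Offspring genotypes: 2 RR, 2 RW
Phenotype counts: 2 red, 2 red-and-white striped
red: 2 out of 4
Probability: 2/4 = 1/2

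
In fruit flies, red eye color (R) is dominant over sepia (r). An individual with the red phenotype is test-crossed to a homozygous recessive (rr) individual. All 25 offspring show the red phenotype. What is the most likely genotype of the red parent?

Test cross: ? × rr
All offspring are red.
If the unknown parent were heterozygous (Rr), about half of 25 offspring would be sepia; none are. The unknown parent is most likely homozygous dominant (RR).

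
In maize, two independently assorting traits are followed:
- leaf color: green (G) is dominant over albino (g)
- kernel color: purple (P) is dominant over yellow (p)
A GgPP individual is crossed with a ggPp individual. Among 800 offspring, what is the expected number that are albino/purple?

Dihybrid cross GgPP × ggPp — consider each gene separately:
leaf color: Gg × gg → 2 Gg, 2 gg → 2 G_ : 2 gg (out of 4)
kernel color: PP × Pp → 2 PP, 2 Pp → 4 P_ (out of 4)
Combine (counts out of 4 × 4 = 16): green/purple (G_P_) = 2×4 = 8; albino/purple (ggP_) = 2×4 = 8
Phenotype counts (out of 16): 8 green/purple, 8 albino/purple
albino/purple: 8 out of 16 → fraction 1/2
Expected count = 1/2 × 800 = 400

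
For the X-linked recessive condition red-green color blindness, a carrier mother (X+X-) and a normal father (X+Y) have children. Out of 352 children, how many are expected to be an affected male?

Cross: X+X- × X+Y
Offspring: 1 X+X+, 1 X+Y, 1 X+X-, 1 X-Y
Probability of an affected male: 1/4
Expected count = 1/4 × 352 = 88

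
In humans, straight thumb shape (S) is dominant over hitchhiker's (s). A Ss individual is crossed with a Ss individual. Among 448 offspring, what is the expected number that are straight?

Punnett square for Ss × Ss:
Offspring genotypes: 1 SS, 2 Ss, 1 ss
straight: 3, hitchhiker's: 1
straight: 3 out of 4 → fraction 3/4
Expected count = 3/4 × 448 = 336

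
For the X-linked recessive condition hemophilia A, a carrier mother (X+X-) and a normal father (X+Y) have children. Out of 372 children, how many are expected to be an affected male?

Cross: X+X- × X+Y
Offspring: 1 X+X+, 1 X+Y, 1 X+X-, 1 X-Y
Probability of an affected male: 1/4
Expected count = 1/4 × 372 = 93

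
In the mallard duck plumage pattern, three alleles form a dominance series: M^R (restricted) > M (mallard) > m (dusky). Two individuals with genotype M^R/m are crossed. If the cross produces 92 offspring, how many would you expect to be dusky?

Cross: M^R/m × M^R/m
Allele dominance: M^R > M > m
Offspring genotypes: 1 M^R/M^R, 2 M^R/m, 1 m/m
Phenotype counts: 3 restricted, 1 dusky
dusky: 1 out of 4 → fraction 1/4
Expected count = 1/4 × 92 = 23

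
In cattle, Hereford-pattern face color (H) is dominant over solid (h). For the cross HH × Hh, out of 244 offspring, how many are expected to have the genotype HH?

Punnett square for HH × Hh:
Offspring genotypes: 2 HH, 2 Hh
Total offspring: 4
Count with target: 2
Probability: 2/4 = 1/2
Expected count = 1/2 × 244 = 122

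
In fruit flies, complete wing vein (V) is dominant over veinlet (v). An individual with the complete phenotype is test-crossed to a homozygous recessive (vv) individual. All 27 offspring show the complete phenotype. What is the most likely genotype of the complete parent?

Test cross: ? × vv
All offspring are complete.
If the unknown parent were heterozygous (Vv), about half of 27 offspring would be veinlet; none are. The unknown parent is most likely homozygous dominant (VV).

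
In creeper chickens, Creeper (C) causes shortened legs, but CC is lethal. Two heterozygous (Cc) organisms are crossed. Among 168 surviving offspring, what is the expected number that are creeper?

Cross: Cc × Cc
Punnett square offspring (before lethality): 1 CC, 2 Cc, 1 cc
The CC genotype is lethal (embryos die); surviving offspring: 2 Cc, 1 cc
creeper: 2 out of 3 → fraction 2/3
Expected count = 2/3 × 168 = 112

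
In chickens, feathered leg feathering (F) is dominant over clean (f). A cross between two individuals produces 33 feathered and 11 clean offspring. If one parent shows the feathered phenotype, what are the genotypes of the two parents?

Observed offspring: 33 feathered, 11 clean
The observed ratio simplifies to 3:1. Clean (ff) offspring appear, so each parent must contribute one f allele. The parent stated to show feathered carries F, so it is Ff. The other parent is then either Ff or ff: Ff × ff would give a 1:1 split, whereas Ff × Ff gives 3:1 — matching the data. So both parents are heterozygous (Ff × Ff).
Parent genotypes: Ff × Ff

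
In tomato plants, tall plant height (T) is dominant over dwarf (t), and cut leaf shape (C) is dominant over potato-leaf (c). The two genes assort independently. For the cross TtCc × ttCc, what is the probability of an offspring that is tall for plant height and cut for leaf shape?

Dihybrid cross TtCc × ttCc — consider each gene separately:
plant height: Tt × tt → 2 Tt, 2 tt → 2 T_ : 2 tt (out of 4)
leaf shape: Cc × Cc → 1 CC, 2 Cc, 1 cc → 3 C_ : 1 cc (out of 4)
Looking for: tall (T_) and cut (C_)
P(tall) = 2/4, P(cut) = 3/4
P(both) = 2/4 × 3/4 = 6/16 = 3/8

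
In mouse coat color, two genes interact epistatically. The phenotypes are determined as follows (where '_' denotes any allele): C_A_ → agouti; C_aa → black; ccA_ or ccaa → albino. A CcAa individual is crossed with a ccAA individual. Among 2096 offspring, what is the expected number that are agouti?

Cross: CcAa × ccAA — consider each gene separately:
C gene: Cc × cc → 2 Cc, 2 cc → 2 C_ : 2 cc (out of 4)
A gene: Aa × AA → 2 AA, 2 Aa → 4 A_ (out of 4)
Genotype classes (out of 4 × 4 = 16): C_A_ = 2×4 = 8; ccA_ = 2×4 = 8
Apply the phenotype rules: C_A_ (8) → agouti; ccA_ (8) → albino
Phenotype counts (out of 16): 8 agouti, 8 albino
agouti: 8 out of 16 → fraction 1/2
Expected count = 1/2 × 2096 = 1048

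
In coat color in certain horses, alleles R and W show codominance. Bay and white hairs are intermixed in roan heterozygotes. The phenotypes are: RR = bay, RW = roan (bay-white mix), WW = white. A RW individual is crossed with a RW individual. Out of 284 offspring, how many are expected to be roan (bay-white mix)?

Punnett square for RW × RW:
Offspring genotypes: 1 RR, 2 RW, 1 WW
Phenotype counts: 1 bay, 2 roan (bay-white mix), 1 white
roan (bay-white mix): 2 out of 4 → fraction 1/2
Expected count = 1/2 × 284 = 142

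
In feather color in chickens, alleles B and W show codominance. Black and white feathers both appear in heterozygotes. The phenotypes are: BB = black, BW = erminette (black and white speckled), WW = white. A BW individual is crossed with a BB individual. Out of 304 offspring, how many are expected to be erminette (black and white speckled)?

Punnett square for BW × BB:
Offspring genotypes: 2 BB, 2 BW
Phenotype counts: 2 black, 2 erminette (black and white speckled)
erminette (black and white speckled): 2 out of 4 → fraction 1/2
Expected count = 1/2 × 304 = 152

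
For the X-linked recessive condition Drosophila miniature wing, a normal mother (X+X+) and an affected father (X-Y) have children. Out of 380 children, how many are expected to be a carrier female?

Cross: X+X+ × X-Y
Offspring: 2 X+X-, 2 X+Y
Probability of a carrier female: 2/4 = 1/2
Expected count = 1/2 × 380 = 190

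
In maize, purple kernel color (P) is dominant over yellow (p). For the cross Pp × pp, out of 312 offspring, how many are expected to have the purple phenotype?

Punnett square for Pp × pp:
Offspring genotypes: 2 Pp, 2 pp
Total offspring: 4
Count with target: 2
Probability: 2/4 = 1/2
Expected count = 1/2 × 312 = 156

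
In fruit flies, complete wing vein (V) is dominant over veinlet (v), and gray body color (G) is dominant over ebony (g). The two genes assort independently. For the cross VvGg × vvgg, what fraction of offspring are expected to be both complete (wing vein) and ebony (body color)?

Dihybrid cross VvGg × vvgg — consider each gene separately:
wing vein: Vv × vv → 2 Vv, 2 vv → 2 V_ : 2 vv (out of 4)
body color: Gg × gg → 2 Gg, 2 gg → 2 G_ : 2 gg (out of 4)
Looking for: complete (V_) and ebony (gg)
P(complete) = 2/4, P(ebony) = 2/4
P(both) = 2/4 × 2/4 = 4/16 = 1/4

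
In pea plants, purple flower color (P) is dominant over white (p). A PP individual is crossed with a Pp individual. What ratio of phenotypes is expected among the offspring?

Punnett square for PP × Pp:
Offspring genotypes: 2 PP, 2 Pp
purple: 4, white: 0
Ratio: all purple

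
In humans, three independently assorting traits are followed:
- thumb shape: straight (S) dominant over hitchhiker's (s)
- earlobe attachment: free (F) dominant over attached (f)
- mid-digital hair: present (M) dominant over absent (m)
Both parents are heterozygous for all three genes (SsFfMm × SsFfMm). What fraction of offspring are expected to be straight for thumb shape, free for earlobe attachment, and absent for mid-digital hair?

Trihybrid cross: SsFfMm × SsFfMm
Each trait segregates independently with a 3:1 phenotypic ratio, so each gene contributes 3/4 (dominant) or 1/4 (recessive).
Target: straight (thumb shape), free (earlobe attachment), absent (mid-digital hair)
Probability = product of independent per-trait probabilities
= 3/4 × 3/4 × 1/4 = 9/64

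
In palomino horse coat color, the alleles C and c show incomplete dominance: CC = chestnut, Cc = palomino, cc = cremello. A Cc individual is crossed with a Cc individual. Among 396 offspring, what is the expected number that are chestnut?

Punnett square for Cc × Cc:
Offspring genotypes: 1 CC, 2 Cc, 1 cc
Phenotype counts: 1 chestnut, 2 palomino, 1 cremello
chestnut: 1 out of 4 → fraction 1/4
Expected count = 1/4 × 396 = 99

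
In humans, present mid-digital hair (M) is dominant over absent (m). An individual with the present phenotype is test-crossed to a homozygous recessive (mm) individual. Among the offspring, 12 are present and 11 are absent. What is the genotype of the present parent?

Test cross: ? × mm
Offspring: 12 present, 11 absent — approximately 1:1.
A 1:1 ratio in a test cross indicates the unknown parent is heterozygous (Mm).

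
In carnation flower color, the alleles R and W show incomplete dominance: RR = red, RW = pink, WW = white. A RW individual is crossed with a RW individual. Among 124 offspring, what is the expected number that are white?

Punnett square for RW × RW:
Offspring genotypes: 1 RR, 2 RW, 1 WW
Phenotype counts: 1 red, 2 pink, 1 white
white: 1 out of 4 → fraction 1/4
Expected count = 1/4 × 124 = 31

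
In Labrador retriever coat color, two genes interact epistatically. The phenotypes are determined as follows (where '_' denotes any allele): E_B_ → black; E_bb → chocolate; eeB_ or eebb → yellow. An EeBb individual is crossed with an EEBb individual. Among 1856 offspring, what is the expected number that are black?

Cross: EeBb × EEBb — consider each gene separately:
E gene: Ee × EE → 2 EE, 2 Ee → 4 E_ (out of 4)
B gene: Bb × Bb → 1 BB, 2 Bb, 1 bb → 3 B_ : 1 bb (out of 4)
Genotype classes (out of 4 × 4 = 16): E_B_ = 4×3 = 12; E_bb = 4×1 = 4
Apply the phenotype rules: E_B_ (12) → black; E_bb (4) → chocolate
Phenotype counts (out of 16): 12 black, 4 chocolate
black: 12 out of 16 → fraction 3/4
Expected count = 3/4 × 1856 = 1392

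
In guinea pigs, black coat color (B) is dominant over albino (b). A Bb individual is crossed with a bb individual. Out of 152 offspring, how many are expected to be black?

Punnett square for Bb × bb:
Offspring genotypes: 2 Bb, 2 bb
black: 2, albino: 2
black: 2 out of 4 → fraction 1/2
Expected count = 1/2 × 152 = 76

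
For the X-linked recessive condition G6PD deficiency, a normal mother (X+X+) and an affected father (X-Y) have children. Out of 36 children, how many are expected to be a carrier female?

Cross: X+X+ × X-Y
Offspring: 2 X+X-, 2 X+Y
Probability of a carrier female: 2/4 = 1/2
Expected count = 1/2 × 36 = 18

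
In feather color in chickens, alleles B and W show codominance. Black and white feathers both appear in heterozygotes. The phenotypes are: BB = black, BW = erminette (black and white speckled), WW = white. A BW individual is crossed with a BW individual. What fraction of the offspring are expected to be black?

Punnett square for BW × BW:
Offspring genotypes: 1 BB, 2 BW, 1 WW
Phenotype counts: 1 black, 2 erminette (black and white speckled), 1 white
black: 1 out of 4
Probability: 1/4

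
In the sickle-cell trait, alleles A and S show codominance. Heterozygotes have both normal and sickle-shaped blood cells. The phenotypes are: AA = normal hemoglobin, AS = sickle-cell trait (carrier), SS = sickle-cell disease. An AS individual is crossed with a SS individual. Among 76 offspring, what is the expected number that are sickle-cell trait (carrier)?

Punnett square for AS × SS:
Offspring genotypes: 2 AS, 2 SS
Phenotype counts: 2 sickle-cell trait (carrier), 2 sickle-cell disease
sickle-cell trait (carrier): 2 out of 4 → fraction 1/2
Expected count = 1/2 × 76 = 38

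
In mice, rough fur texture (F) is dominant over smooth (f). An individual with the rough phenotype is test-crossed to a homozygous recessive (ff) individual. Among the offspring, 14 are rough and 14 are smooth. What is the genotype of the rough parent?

Test cross: ? × ff
Offspring: 14 rough, 14 smooth — approximately 1:1.
A 1:1 ratio in a test cross indicates the unknown parent is heterozygous (Ff).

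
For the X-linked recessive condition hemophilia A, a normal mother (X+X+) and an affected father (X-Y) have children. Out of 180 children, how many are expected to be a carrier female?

Cross: X+X+ × X-Y
Offspring: 2 X+X-, 2 X+Y
Probability of a carrier female: 2/4 = 1/2
Expected count = 1/2 × 180 = 90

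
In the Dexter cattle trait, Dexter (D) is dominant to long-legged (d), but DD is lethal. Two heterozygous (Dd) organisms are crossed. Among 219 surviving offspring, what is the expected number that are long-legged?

Cross: Dd × Dd
Punnett square offspring (before lethality): 1 DD, 2 Dd, 1 dd
The DD genotype is lethal (embryos die); surviving offspring: 2 Dd, 1 dd
long-legged: 1 out of 3 → fraction 1/3
Expected count = 1/3 × 219 = 73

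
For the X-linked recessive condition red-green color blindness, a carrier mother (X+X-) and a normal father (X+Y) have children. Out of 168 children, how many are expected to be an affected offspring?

Cross: X+X- × X+Y
Offspring: 1 X+X+, 1 X+Y, 1 X+X-, 1 X-Y
Probability of an affected offspring: 1/4
Expected count = 1/4 × 168 = 42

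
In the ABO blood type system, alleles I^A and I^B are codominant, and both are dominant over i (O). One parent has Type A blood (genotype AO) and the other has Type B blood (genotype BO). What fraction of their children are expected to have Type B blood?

Cross: AO × BO
Possible offspring genotypes: 1 AB, 1 AO, 1 BO, 1 OO
Blood type counts: 1 Type AB, 1 Type A, 1 Type B, 1 Type O
Probability of Type B: 1/4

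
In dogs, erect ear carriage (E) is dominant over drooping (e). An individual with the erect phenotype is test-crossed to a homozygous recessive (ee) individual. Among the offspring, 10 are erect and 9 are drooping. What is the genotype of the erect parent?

Test cross: ? × ee
Offspring: 10 erect, 9 drooping — approximately 1:1.
A 1:1 ratio in a test cross indicates the unknown parent is heterozygous (Ee).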